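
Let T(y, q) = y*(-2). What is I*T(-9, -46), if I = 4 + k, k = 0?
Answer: 72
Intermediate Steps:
T(y, q) = -2*y
I = 4 (I = 4 + 0 = 4)
I*T(-9, -46) = 4*(-2*(-9)) = 4*18 = 72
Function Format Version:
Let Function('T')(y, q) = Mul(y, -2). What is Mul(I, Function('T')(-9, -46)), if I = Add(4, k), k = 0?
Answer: 72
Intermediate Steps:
Function('T')(y, q) = Mul(-2, y)
I = 4 (I = Add(4, 0) = 4)
Mul(I, Function('T')(-9, -46)) = Mul(4, Mul(-2, -9)) = Mul(4, 18) = 72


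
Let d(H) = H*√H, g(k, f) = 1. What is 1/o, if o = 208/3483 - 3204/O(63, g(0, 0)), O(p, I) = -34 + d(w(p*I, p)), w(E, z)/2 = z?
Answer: -15853602447/15575812578194 - 1836543710421*√14/15575812578194 ≈ -0.44220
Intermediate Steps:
w(E, z) = 2*z
d(H) = H^(3/2)
O(p, I) = -34 + 2*√2*p^(3/2) (O(p, I) = -34 + (2*p)^(3/2) = -34 + 2*√2*p^(3/2))
o = 208/3483 - 3204/(-34 + 378*√14) (o = 208/3483 - 3204/(-34 + 2*√2*63^(3/2)) = 208*(1/3483) - 3204/(-34 + 2*√2*(189*√7)) = 208/3483 - 3204/(-34 + 378*√14) ≈ -2.2614)
1/o = 1/(9103418/1740820815 - 302778*√14/499805)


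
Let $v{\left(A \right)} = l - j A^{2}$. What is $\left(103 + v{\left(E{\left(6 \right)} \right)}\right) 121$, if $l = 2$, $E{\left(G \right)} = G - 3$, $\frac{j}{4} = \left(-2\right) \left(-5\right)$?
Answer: $-30855$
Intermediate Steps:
$j = 40$ ($j = 4 \left(\left(-2\right) \left(-5\right)\right) = 4 \cdot 10 = 40$)
$E{\left(G \right)} = -3 + G$
$v{\left(A \right)} = 2 - 40 A^{2}$
$\left(103 + v{\left(E{\left(6 \right)} \right)}\right) 121 = \left(103 + \left(2 - 40 \left(-3 + 6\right)^{2}\right)\right) 121 = \left(103 + \left(2 - 40 \cdot 3^{2}\right)\right) 121 = \left(103 + \left(2 - 360\right)\right) 121 = \left(103 - 358\right) 121 = \left(-255\right) 121 = -30855$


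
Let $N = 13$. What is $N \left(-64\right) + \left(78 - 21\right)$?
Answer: $-775$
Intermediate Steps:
$N \left(-64\right) + \left(78 - 21\right) = 13 \left(-64\right) + \left(78 - 21\right) = -832 + 57 = -775$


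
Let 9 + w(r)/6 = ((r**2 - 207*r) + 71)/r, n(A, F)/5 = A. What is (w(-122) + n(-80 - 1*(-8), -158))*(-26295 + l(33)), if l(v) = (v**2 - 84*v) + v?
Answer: 4076644545/61 ≈ 6.6830e+7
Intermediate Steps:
n(A, F) = 5*A
w(r) = -54 + 6*(71 + r**2 - 207*r)/r (w(r) = -54 + 6*(((r**2 - 207*r) + 71)/r) = -54 + 6*((71 + r**2 - 207*r)/r) = -54 + 6*(71 + r**2 - 207*r)/r)
l(v) = v**2 - 83*v
(w(-122) + n(-80 - 1*(-8), -158))*(-26295 + l(33)) = ((-1296 + 6*(-122) + 426/(-122)) + 5*(-80 - 1*(-8)))*(-26295 + 33*(-83 + 33)) = ((-1296 - 732 + 426*(-1/122)) + 5*(-80 + 8))*(-26295 + 33*(-50)) = ((-1296 - 732 - 213/61) + 5*(-72))*(-26295 - 1650) = (-123921/61 - 360)*(-27945) = -145881/61*(-27945) = 4076644545/61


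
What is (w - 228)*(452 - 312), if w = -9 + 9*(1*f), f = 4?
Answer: -28140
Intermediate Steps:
w = 27 (w = -9 + 9*(1*4) = -9 + 9*4 = -9 + 36 = 27)
(w - 228)*(452 - 312) = (27 - 228)*(452 - 312) = -201*140 = -28140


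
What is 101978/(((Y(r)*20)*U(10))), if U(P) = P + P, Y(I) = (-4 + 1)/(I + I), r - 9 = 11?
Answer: -50989/15 ≈ -3399.3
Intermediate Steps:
r = 20 (r = 9 + 11 = 20)
Y(I) = -3/(2*I) (Y(I) = -3*1/(2*I) = -3/(2*I))
U(P) = 2*P
101978/(((Y(r)*20)*U(10))) = 101978/(((-3/2/20*20)*(2*10))) = 101978/(((-3/2*1/20*20)*20)) = 101978/((-3/40*20*20)) = 101978/((-3/2*20)) = 101978/(-30) = 101978*(-1/30) = -50989/15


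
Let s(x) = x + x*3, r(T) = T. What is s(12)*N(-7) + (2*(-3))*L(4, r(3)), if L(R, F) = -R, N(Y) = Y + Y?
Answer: -648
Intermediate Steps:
N(Y) = 2*Y
s(x) = 4*x (s(x) = x + 3*x = 4*x)
s(12)*N(-7) + (2*(-3))*L(4, r(3)) = (4*12)*(2*(-7)) + (2*(-3))*(-1*4) = 48*(-14) - 6*(-4) = -672 + 24 = -648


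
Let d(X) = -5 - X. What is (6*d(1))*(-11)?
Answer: 396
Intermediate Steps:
(6*d(1))*(-11) = (6*(-5 - 1*1))*(-11) = (6*(-5 - 1))*(-11) = (6*(-6))*(-11) = -36*(-11) = 396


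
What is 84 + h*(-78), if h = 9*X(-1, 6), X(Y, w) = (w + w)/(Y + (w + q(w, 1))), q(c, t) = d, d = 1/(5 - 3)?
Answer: -15924/11 ≈ -1447.6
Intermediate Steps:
d = ½ (d = 1/2 = ½ ≈ 0.50000)
q(c, t) = ½
X(Y, w) = 2*w/(½ + Y + w) (X(Y, w) = (w + w)/(Y + (w + ½)) = (2*w)/(Y + (½ + w)) = (2*w)/(½ + Y + w) = 2*w/(½ + Y + w))
h = 216/11 (h = 9*(4*6/(1 + 2*(-1) + 2*6)) = 9*(4*6/(1 - 2 + 12)) = 9*(4*6/11) = 9*(4*6*(1/11)) = 9*(24/11) = 216/11 ≈ 19.636)
84 + h*(-78) = 84 + (216/11)*(-78) = 84 - 16848/11 = -15924/11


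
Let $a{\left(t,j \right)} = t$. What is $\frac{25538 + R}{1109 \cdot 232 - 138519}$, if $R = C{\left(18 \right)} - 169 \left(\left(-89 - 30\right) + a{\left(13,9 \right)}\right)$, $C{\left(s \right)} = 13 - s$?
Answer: $\frac{43447}{118769} \approx 0.36581$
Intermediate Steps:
$R = 17909$ ($R = \left(13 - 18\right) - 169 \left(\left(-89 - 30\right) + 13\right) = \left(13 - 18\right) - 169 \left(-119 + 13\right) = -5 - -17914 = -5 + 17914 = 17909$)
$\frac{25538 + R}{1109 \cdot 232 - 138519} = \frac{25538 + 17909}{1109 \cdot 232 - 138519} = \frac{43447}{257288 - 138519} = \frac{43447}{118769}$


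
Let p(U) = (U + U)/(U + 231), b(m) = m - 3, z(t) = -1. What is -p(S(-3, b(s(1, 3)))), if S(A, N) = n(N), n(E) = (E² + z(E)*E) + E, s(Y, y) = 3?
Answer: 0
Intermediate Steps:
b(m) = -3 + m
n(E) = E² (n(E) = (E² - E) + E = E²)
S(A, N) = N²
p(U) = 2*U/(231 + U) (p(U) = (2*U)/(231 + U) = 2*U/(231 + U))
-p(S(-3, b(s(1, 3)))) = -2*(-3 + 3)²/(231 + (-3 + 3)²) = -2*0²/(231 + 0²) = -2*0/(231 + 0) = -2*0/231 = -1*0 = 0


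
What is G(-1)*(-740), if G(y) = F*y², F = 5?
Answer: -3700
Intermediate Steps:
G(y) = 5*y²
G(-1)*(-740) = (5*(-1)²)*(-740) = (5*1)*(-740) = 5*(-740) = -3700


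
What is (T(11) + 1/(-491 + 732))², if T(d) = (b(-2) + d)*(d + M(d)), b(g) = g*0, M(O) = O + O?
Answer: 7653450256/58081 ≈ 1.3177e+5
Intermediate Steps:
M(O) = 2*O
b(g) = 0
T(d) = 3*d² (T(d) = (0 + d)*(d + 2*d) = d*(3*d) = 3*d²)
(T(11) + 1/(-491 + 732))² = (3*11² + 1/(-491 + 732))² = (3*121 + 1/241)² = (363 + 1/241)² = (87484/241)² = 7653450256/58081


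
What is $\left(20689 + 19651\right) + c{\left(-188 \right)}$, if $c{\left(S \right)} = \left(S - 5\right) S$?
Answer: $76624$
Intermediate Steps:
$c{\left(S \right)} = S \left(-5 + S\right)$ ($c{\left(S \right)} = \left(-5 + S\right) S = S \left(-5 + S\right)$)
$\left(20689 + 19651\right) + c{\left(-188 \right)} = \left(20689 + 19651\right) - 188 \left(-5 - 188\right) = 40340 - -36284 = 40340 + 36284 = 76624$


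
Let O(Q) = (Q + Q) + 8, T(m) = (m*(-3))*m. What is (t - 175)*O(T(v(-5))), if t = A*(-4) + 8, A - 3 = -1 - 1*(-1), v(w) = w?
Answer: 25418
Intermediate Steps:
A = 3 (A = 3 + (-1 - 1*(-1)) = 3 + (-1 + 1) = 3 + 0 = 3)
T(m) = -3*m² (T(m) = (-3*m)*m = -3*m²)
O(Q) = 8 + 2*Q (O(Q) = 2*Q + 8 = 8 + 2*Q)
t = -4 (t = 3*(-4) + 8 = -12 + 8 = -4)
(t - 175)*O(T(v(-5))) = (-4 - 175)*(8 + 2*(-3*(-5)²)) = -179*(8 + 2*(-3*25)) = -179*(8 + 2*(-75)) = -179*(8 - 150) = -179*(-142) = 25418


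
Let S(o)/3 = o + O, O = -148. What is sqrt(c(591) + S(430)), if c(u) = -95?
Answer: sqrt(751) ≈ 27.404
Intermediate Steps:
S(o) = -444 + 3*o (S(o) = 3*(o - 148) = 3*(-148 + o) = -444 + 3*o)
sqrt(c(591) + S(430)) = sqrt(-95 + (-444 + 3*430)) = sqrt(-95 + (-444 + 1290)) = sqrt(-95 + 846) = sqrt(751)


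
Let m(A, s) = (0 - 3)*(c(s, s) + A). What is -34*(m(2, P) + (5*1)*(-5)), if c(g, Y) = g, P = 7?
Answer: 1768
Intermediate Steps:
m(A, s) = -3*A - 3*s (m(A, s) = (0 - 3)*(s + A) = -3*(A + s) = -3*A - 3*s)
-34*(m(2, P) + (5*1)*(-5)) = -34*((-3*2 - 3*7) + (5*1)*(-5)) = -34*((-6 - 21) + 5*(-5)) = -34*(-27 - 25) = -34*(-52) = 1768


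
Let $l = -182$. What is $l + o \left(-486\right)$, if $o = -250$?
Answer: $121318$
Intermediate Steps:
$l + o \left(-486\right) = -182 - -121500 = -182 + 121500 = 121318$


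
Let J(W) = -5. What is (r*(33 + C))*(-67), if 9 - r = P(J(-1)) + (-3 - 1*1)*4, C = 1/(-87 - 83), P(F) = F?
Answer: -1127409/17 ≈ -66318.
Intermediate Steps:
C = -1/170 (C = 1/(-170) = -1/170 ≈ -0.0058824)
r = 30 (r = 9 - (-5 + (-3 - 1*1)*4) = 9 - (-5 + (-3 - 1)*4) = 9 - (-5 - 4*4) = 9 - (-5 - 16) = 9 - 1*(-21) = 9 + 21 = 30)
(r*(33 + C))*(-67) = (30*(33 - 1/170))*(-67) = (30*(5609/170))*(-67) = (16827/17)*(-67) = -1127409/17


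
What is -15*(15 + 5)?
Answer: -300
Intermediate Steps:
-15*(15 + 5) = -15*20 = -300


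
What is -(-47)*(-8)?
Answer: -376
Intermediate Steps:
-(-47)*(-8) = -47*8 = -376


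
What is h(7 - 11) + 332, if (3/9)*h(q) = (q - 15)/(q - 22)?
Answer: 8689/26 ≈ 334.19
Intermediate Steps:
h(q) = 3*(-15 + q)/(-22 + q) (h(q) = 3*((q - 15)/(q - 22)) = 3*((-15 + q)/(-22 + q)) = 3*(-15 + q)/(-22 + q))
h(7 - 11) + 332 = 3*(-15 + (7 - 11))/(-22 + (7 - 11)) + 332 = 3*(-15 - 4)/(-22 - 4) + 332 = 3*(-19)/(-26) + 332 = 3*(-1/26)*(-19) + 332 = 57/26 + 332 = 8689/26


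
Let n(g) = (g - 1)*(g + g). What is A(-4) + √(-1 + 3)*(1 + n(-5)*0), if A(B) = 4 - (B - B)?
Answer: 4 + √2 ≈ 5.4142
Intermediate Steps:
n(g) = 2*g*(-1 + g) (n(g) = (-1 + g)*(2*g) = 2*g*(-1 + g))
A(B) = 4 (A(B) = 4 - 1*0 = 4 + 0 = 4)
A(-4) + √(-1 + 3)*(1 + n(-5)*0) = 4 + √(-1 + 3)*(1 + (2*(-5)*(-1 - 5))*0) = 4 + √2*(1 + (2*(-5)*(-6))*0) = 4 + √2*(1 + 60*0) = 4 + √2*(1 + 0) = 4 + √2*1 = 4 + √2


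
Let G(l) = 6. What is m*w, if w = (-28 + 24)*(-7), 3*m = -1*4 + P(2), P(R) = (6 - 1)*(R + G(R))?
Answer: 336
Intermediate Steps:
P(R) = 30 + 5*R (P(R) = (6 - 1)*(R + 6) = 5*(6 + R) = 30 + 5*R)
m = 12 (m = (-1*4 + (30 + 5*2))/3 = (-4 + (30 + 10))/3 = (-4 + 40)/3 = (1/3)*36 = 12)
w = 28 (w = -4*(-7) = 28)
m*w = 12*28 = 336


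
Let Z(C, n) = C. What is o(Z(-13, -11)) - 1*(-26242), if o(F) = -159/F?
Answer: 341305/13 ≈ 26254.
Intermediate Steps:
o(Z(-13, -11)) - 1*(-26242) = -159/(-13) - 1*(-26242) = -159*(-1/13) + 26242 = 159/13 + 26242 = 341305/13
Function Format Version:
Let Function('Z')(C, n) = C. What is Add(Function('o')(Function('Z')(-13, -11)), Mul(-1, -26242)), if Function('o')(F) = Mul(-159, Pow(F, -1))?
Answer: Rational(341305, 13) ≈ 26254.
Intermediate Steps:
Add(Function('o')(Function('Z')(-13, -11)), Mul(-1, -26242)) = Add(Mul(-159, Pow(-13, -1)), Mul(-1, -26242)) = Add(Mul(-159, Rational(-1, 13)), 26242) = Add(Rational(159, 13), 26242) = Rational(341305, 13)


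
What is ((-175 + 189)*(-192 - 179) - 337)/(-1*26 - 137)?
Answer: 5531/163 ≈ 33.932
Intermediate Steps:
((-175 + 189)*(-192 - 179) - 337)/(-1*26 - 137) = (14*(-371) - 337)/(-26 - 137) = (-5194 - 337)/(-163) = -5531*(-1/163) = 5531/163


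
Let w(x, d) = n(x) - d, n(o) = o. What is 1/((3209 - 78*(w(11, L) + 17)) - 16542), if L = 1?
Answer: -1/15439 ≈ -6.4771e-5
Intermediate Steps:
w(x, d) = x - d
1/((3209 - 78*(w(11, L) + 17)) - 16542) = 1/((3209 - 78*((11 - 1*1) + 17)) - 16542) = 1/((3209 - 78*((11 - 1) + 17)) - 16542) = 1/((3209 - 78*(10 + 17)) - 16542) = 1/((3209 - 78*27) - 16542) = 1/((3209 - 2106) - 16542) = 1/(1103 - 16542) = 1/(-15439) = -1/15439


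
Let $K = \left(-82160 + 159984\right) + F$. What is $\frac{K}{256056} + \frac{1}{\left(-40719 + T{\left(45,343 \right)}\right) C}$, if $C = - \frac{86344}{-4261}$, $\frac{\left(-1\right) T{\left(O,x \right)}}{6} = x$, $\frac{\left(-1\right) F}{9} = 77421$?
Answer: $- \frac{11907142700633}{4925793665709} \approx -2.4173$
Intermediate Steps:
$F = -696789$ ($F = \left(-9\right) 77421 = -696789$)
$T{\left(O,x \right)} = - 6 x$
$C = \frac{86344}{4261}$ ($C = \left(-86344\right) \left(- \frac{1}{4261}\right) = \frac{86344}{4261} \approx 20.264$)
$K = -618965$ ($K = \left(-82160 + 159984\right) - 696789 = 77824 - 696789 = -618965$)
$\frac{K}{256056} + \frac{1}{\left(-40719 + T{\left(45,343 \right)}\right) C} = - \frac{618965}{256056} + \frac{1}{\left(-40719 - 2058\right) \frac{86344}{4261}} = \left(-618965\right) \frac{1}{256056} + \frac{1}{-40719 - 2058} \cdot \frac{4261}{86344} = - \frac{618965}{256056} + \frac{1}{-42777} \cdot \frac{4261}{86344} = - \frac{618965}{256056} - \frac{4261}{3693537288} = - \frac{11907142700633}{4925793665709}$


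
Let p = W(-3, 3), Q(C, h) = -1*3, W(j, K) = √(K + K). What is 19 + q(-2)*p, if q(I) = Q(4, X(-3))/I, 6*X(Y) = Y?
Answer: 19 + 3*√6/2 ≈ 22.674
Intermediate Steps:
W(j, K) = √2*√K (W(j, K) = √(2*K) = √2*√K)
X(Y) = Y/6
Q(C, h) = -3
p = √6 (p = √2*√3 = √6 ≈ 2.4495)
q(I) = -3/I
19 + q(-2)*p = 19 + (-3/(-2))*√6 = 19 + (-3*(-½))*√6 = 19 + 3*√6/2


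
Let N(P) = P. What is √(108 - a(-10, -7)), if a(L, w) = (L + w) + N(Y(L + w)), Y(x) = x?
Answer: √142 ≈ 11.916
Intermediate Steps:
a(L, w) = 2*L + 2*w (a(L, w) = (L + w) + (L + w) = 2*L + 2*w)
√(108 - a(-10, -7)) = √(108 - (2*(-10) + 2*(-7))) = √(108 - (-20 - 14)) = √(108 - 1*(-34)) = √(108 + 34) = √142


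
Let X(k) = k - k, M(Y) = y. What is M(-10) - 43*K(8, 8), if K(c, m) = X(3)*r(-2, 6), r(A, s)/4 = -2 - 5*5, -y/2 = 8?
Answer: -16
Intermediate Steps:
y = -16 (y = -2*8 = -16)
M(Y) = -16
X(k) = 0
r(A, s) = -108 (r(A, s) = 4*(-2 - 5*5) = 4*(-2 - 25) = 4*(-27) = -108)
K(c, m) = 0 (K(c, m) = 0*(-108) = 0)
M(-10) - 43*K(8, 8) = -16 - 43*0 = -16 + 0 = -16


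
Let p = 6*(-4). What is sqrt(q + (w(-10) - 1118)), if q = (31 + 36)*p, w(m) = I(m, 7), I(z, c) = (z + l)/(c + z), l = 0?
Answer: 2*I*sqrt(6126)/3 ≈ 52.179*I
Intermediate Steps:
I(z, c) = z/(c + z) (I(z, c) = (z + 0)/(c + z) = z/(c + z))
w(m) = m/(7 + m)
p = -24
q = -1608 (q = (31 + 36)*(-24) = 67*(-24) = -1608)
sqrt(q + (w(-10) - 1118)) = sqrt(-1608 + (-10/(7 - 10) - 1118)) = sqrt(-1608 + (-10/(-3) - 1118)) = sqrt(-1608 + (-10*(-1/3) - 1118)) = sqrt(-1608 + (10/3 - 1118)) = sqrt(-1608 - 3344/3) = sqrt(-8168/3) = 2*I*sqrt(6126)/3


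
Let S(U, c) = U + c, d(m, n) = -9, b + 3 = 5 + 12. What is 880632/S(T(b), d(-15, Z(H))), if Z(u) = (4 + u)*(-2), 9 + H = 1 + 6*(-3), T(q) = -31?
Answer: -110079/5 ≈ -22016.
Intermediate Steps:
b = 14 (b = -3 + (5 + 12) = -3 + 17 = 14)
H = -26 (H = -9 + (1 + 6*(-3)) = -9 + (1 - 18) = -9 - 17 = -26)
Z(u) = -8 - 2*u
880632/S(T(b), d(-15, Z(H))) = 880632/(-31 - 9) = 880632/(-40) = 880632*(-1/40) = -110079/5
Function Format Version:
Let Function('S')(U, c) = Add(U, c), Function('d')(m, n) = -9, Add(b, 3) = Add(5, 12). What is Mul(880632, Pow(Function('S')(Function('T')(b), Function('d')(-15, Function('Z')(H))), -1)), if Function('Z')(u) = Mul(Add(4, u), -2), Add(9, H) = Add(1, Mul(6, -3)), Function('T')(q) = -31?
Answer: Rational(-110079, 5) ≈ -22016.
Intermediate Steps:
b = 14 (b = Add(-3, Add(5, 12)) = Add(-3, 17) = 14)
H = -26 (H = Add(-9, Add(1, Mul(6, -3))) = Add(-9, Add(1, -18)) = Add(-9, -17) = -26)
Function('Z')(u) = Add(-8, Mul(-2, u))
Mul(880632, Pow(Function('S')(Function('T')(b), Function('d')(-15, Function('Z')(H))), -1)) = Mul(880632, Pow(Add(-31, -9), -1)) = Mul(880632, Pow(-40, -1)) = Mul(880632, Rational(-1, 40)) = Rational(-110079, 5)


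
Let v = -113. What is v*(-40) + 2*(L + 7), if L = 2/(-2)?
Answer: 4532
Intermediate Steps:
L = -1 (L = 2*(-½) = -1)
v*(-40) + 2*(L + 7) = -113*(-40) + 2*(-1 + 7) = 4520 + 2*6 = 4520 + 12 = 4532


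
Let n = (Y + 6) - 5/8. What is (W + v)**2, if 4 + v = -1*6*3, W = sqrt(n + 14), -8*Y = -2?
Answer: (88 - sqrt(314))**2/16 ≈ 308.70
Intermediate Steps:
Y = 1/4 (Y = -1/8*(-2) = 1/4 ≈ 0.25000)
n = 45/8 (n = (1/4 + 6) - 5/8 = 25/4 - 5*1/8 = 25/4 - 5/8 = 45/8 ≈ 5.6250)
W = sqrt(314)/4 (W = sqrt(45/8 + 14) = sqrt(157/8) = sqrt(314)/4 ≈ 4.4300)
v = -22 (v = -4 - 1*6*3 = -4 - 6*3 = -4 - 18 = -22)
(W + v)**2 = (sqrt(314)/4 - 22)**2 = (-22 + sqrt(314)/4)**2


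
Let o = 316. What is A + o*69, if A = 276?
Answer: 22080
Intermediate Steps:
A + o*69 = 276 + 316*69 = 276 + 21804 = 22080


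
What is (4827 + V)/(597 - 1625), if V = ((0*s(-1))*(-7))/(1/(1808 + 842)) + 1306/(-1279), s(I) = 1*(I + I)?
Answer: -6172427/1314812 ≈ -4.6945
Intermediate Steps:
s(I) = 2*I (s(I) = 1*(2*I) = 2*I)
V = -1306/1279 (V = ((0*(2*(-1)))*(-7))/(1/(1808 + 842)) + 1306/(-1279) = ((0*(-2))*(-7))/(1/2650) + 1306*(-1/1279) = (0*(-7))/(1/2650) - 1306/1279 = 0*2650 - 1306/1279 = 0 - 1306/1279 = -1306/1279 ≈ -1.0211)
(4827 + V)/(597 - 1625) = (4827 - 1306/1279)/(597 - 1625) = (6172427/1279)/(-1028) = (6172427/1279)*(-1/1028) = -6172427/1314812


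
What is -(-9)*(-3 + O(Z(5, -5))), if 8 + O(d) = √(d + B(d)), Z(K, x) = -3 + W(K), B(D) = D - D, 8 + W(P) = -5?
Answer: -99 + 36*I ≈ -99.0 + 36.0*I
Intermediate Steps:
W(P) = -13 (W(P) = -8 - 5 = -13)
B(D) = 0
Z(K, x) = -16 (Z(K, x) = -3 - 13 = -16)
O(d) = -8 + √d (O(d) = -8 + √(d + 0) = -8 + √d)
-(-9)*(-3 + O(Z(5, -5))) = -(-9)*(-3 + (-8 + √(-16))) = -(-9)*(-3 + (-8 + 4*I)) = -(-9)*(-11 + 4*I) = -(99 - 36*I) = -99 + 36*I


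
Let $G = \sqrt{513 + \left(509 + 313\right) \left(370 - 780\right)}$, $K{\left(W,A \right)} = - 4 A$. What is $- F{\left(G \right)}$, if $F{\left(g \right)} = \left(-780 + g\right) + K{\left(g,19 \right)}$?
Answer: $856 - i \sqrt{336507} \approx 856.0 - 580.09 i$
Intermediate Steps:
$G = i \sqrt{336507}$ ($G = \sqrt{513 + 822 \left(-410\right)} = \sqrt{513 - 337020} = \sqrt{-336507} = i \sqrt{336507} \approx 580.09 i$)
$F{\left(g \right)} = -856 + g$ ($F{\left(g \right)} = \left(-780 + g\right) - 76 = -856 + g$)
$- F{\left(G \right)} = - (-856 + i \sqrt{336507}) = 856 - i \sqrt{336507}$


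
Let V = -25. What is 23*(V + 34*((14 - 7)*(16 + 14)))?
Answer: 163645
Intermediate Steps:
23*(V + 34*((14 - 7)*(16 + 14))) = 23*(-25 + 34*((14 - 7)*(16 + 14))) = 23*(-25 + 34*(7*30)) = 23*(-25 + 34*210) = 23*(-25 + 7140) = 23*7115 = 163645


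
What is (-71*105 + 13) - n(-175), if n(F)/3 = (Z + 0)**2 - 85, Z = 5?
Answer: -7262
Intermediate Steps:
n(F) = -180 (n(F) = 3*((5 + 0)**2 - 85) = 3*(5**2 - 85) = 3*(25 - 85) = 3*(-60) = -180)
(-71*105 + 13) - n(-175) = (-71*105 + 13) - 1*(-180) = (-7455 + 13) + 180 = -7442 + 180 = -7262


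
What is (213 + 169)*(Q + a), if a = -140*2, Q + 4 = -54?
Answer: -129116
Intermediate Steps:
Q = -58 (Q = -4 - 54 = -58)
a = -280
(213 + 169)*(Q + a) = (213 + 169)*(-58 - 280) = 382*(-338) = -129116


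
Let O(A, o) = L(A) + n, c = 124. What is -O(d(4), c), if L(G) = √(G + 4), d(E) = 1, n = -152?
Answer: 152 - √5 ≈ 149.76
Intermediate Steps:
L(G) = √(4 + G)
O(A, o) = -152 + √(4 + A) (O(A, o) = √(4 + A) - 152 = -152 + √(4 + A))
-O(d(4), c) = -(-152 + √(4 + 1)) = -(-152 + √5) = 152 - √5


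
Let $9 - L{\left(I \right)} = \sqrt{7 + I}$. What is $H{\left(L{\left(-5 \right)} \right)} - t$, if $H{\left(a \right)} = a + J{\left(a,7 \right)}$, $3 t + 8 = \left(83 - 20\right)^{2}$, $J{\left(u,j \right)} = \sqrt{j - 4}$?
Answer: $- \frac{3934}{3} + \sqrt{3} - \sqrt{2} \approx -1311.0$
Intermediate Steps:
$L{\left(I \right)} = 9 - \sqrt{7 + I}$
$J{\left(u,j \right)} = \sqrt{-4 + j}$
$t = \frac{3961}{3}$ ($t = - \frac{8}{3} + \frac{\left(83 - 20\right)^{2}}{3} = - \frac{8}{3} + \frac{63^{2}}{3} = - \frac{8}{3} + \frac{1}{3} \cdot 3969 = - \frac{8}{3} + 1323 = \frac{3961}{3} \approx 1320.3$)
$H{\left(a \right)} = a + \sqrt{3}$ ($H{\left(a \right)} = a + \sqrt{-4 + 7} = a + \sqrt{3}$)
$H{\left(L{\left(-5 \right)} \right)} - t = \left(\left(9 - \sqrt{7 - 5}\right) + \sqrt{3}\right) - \frac{3961}{3} = \left(\left(9 - \sqrt{2}\right) + \sqrt{3}\right) - \frac{3961}{3} = \left(9 + \sqrt{3} - \sqrt{2}\right) - \frac{3961}{3} = - \frac{3934}{3} + \sqrt{3} - \sqrt{2}$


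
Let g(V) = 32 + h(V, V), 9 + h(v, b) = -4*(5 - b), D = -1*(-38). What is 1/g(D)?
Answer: 1/155 ≈ 0.0064516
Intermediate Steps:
D = 38
h(v, b) = -29 + 4*b (h(v, b) = -9 - 4*(5 - b) = -9 + (-20 + 4*b) = -29 + 4*b)
g(V) = 3 + 4*V (g(V) = 32 + (-29 + 4*V) = 3 + 4*V)
1/g(D) = 1/(3 + 4*38) = 1/(3 + 152) = 1/155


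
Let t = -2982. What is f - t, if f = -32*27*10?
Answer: -5658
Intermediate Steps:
f = -8640 (f = -864*10 = -8640)
f - t = -8640 - 1*(-2982) = -8640 + 2982 = -5658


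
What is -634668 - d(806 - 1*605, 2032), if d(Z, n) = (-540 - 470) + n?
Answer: -635690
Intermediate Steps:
d(Z, n) = -1010 + n
-634668 - d(806 - 1*605, 2032) = -634668 - (-1010 + 2032) = -634668 - 1*1022 = -634668 - 1022 = -635690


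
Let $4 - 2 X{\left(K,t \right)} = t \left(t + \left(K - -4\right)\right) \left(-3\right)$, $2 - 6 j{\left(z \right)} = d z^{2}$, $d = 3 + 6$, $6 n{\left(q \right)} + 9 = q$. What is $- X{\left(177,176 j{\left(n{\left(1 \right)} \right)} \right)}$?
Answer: $- \frac{424430}{3} \approx -1.4148 \cdot 10^{5}$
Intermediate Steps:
$n{\left(q \right)} = - \frac{3}{2} + \frac{q}{6}$
$d = 9$
$j{\left(z \right)} = \frac{1}{3} - \frac{3 z^{2}}{2}$ ($j{\left(z \right)} = \frac{1}{3} - \frac{9 z^{2}}{6} = \frac{1}{3} - \frac{3 z^{2}}{2}$)
$X{\left(K,t \right)} = 2 - \frac{t \left(-12 - 3 K - 3 t\right)}{2}$ ($X{\left(K,t \right)} = 2 - \frac{t \left(t + \left(K - -4\right)\right) \left(-3\right)}{2} = 2 - \frac{t \left(t + \left(K + 4\right)\right) \left(-3\right)}{2} = 2 - \frac{t \left(t + \left(4 + K\right)\right) \left(-3\right)}{2} = 2 - \frac{t \left(4 + K + t\right) \left(-3\right)}{2} = 2 - \frac{t \left(-12 - 3 K - 3 t\right)}{2}$)
$- X{\left(177,176 j{\left(n{\left(1 \right)} \right)} \right)} = - (2 + 6 \cdot 176 \left(\frac{1}{3} - \frac{3 \left(- \frac{3}{2} + \frac{1}{6} \cdot 1\right)^{2}}{2}\right) + \frac{3 \left(176 \left(\frac{1}{3} - \frac{3 \left(- \frac{3}{2} + \frac{1}{6} \cdot 1\right)^{2}}{2}\right)\right)^{2}}{2} + \frac{3}{2} \cdot 177 \cdot 176 \left(\frac{1}{3} - \frac{3 \left(- \frac{3}{2} + \frac{1}{6} \cdot 1\right)^{2}}{2}\right)) = - (2 + 6 \cdot 176 \left(\frac{1}{3} - \frac{3 \left(- \frac{3}{2} + \frac{1}{6}\right)^{2}}{2}\right) + \frac{3 \left(176 \left(\frac{1}{3} - \frac{3 \left(- \frac{3}{2} + \frac{1}{6}\right)^{2}}{2}\right)\right)^{2}}{2} + \frac{3}{2} \cdot 177 \cdot 176 \left(\frac{1}{3} - \frac{3 \left(- \frac{3}{2} + \frac{1}{6}\right)^{2}}{2}\right)) = - (2 + 6 \cdot 176 \left(\frac{1}{3} - \frac{3 \left(- \frac{4}{3}\right)^{2}}{2}\right) + \frac{3 \left(176 \left(\frac{1}{3} - \frac{3 \left(- \frac{4}{3}\right)^{2}}{2}\right)\right)^{2}}{2} + \frac{3}{2} \cdot 177 \cdot 176 \left(\frac{1}{3} - \frac{3 \left(- \frac{4}{3}\right)^{2}}{2}\right)) = - (2 + 6 \cdot 176 \left(\frac{1}{3} - \frac{8}{3}\right) + \frac{3 \left(176 \left(\frac{1}{3} - \frac{8}{3}\right)\right)^{2}}{2} + \frac{3}{2} \cdot 177 \cdot 176 \left(\frac{1}{3} - \frac{8}{3}\right)) = - (2 + 6 \cdot 176 \left(- \frac{7}{3}\right) + \frac{3 \left(176 \left(- \frac{7}{3}\right)\right)^{2}}{2} + \frac{3}{2} \cdot 177 \cdot 176 \left(- \frac{7}{3}\right)) = - (2 + 6 \left(- \frac{1232}{3}\right) + \frac{3 \left(- \frac{1232}{3}\right)^{2}}{2} + \frac{3}{2} \cdot 177 \left(- \frac{1232}{3}\right)) = - (2 - 2464 + \frac{3}{2} \cdot \frac{1517824}{9} - 109032) = - (2 - 2464 + \frac{758912}{3} - 109032) = \left(-1\right) \frac{424430}{3} = - \frac{424430}{3}$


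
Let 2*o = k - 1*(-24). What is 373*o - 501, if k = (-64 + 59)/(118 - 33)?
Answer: 134777/34 ≈ 3964.0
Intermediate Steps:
k = -1/17 (k = -5/85 = -5*1/85 = -1/17 ≈ -0.058824)
o = 407/34 (o = (-1/17 - 1*(-24))/2 = (-1/17 + 24)/2 = (1/2)*(407/17) = 407/34 ≈ 11.971)
373*o - 501 = 373*(407/34) - 501 = 151811/34 - 501 = 134777/34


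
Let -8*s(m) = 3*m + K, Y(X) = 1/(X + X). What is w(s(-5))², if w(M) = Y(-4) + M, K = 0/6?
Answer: 49/16 ≈ 3.0625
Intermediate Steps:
K = 0 (K = 0*(⅙) = 0)
Y(X) = 1/(2*X)
s(m) = -3*m/8 (s(m) = -(3*m + 0)/8 = -3*m/8)
w(M) = -⅛ + M (w(M) = (½)/(-4) + M = (½)*(-¼) + M = -⅛ + M)
w(s(-5))² = (-⅛ - 3/8*(-5))² = (-⅛ + 15/8)² = (7/4)² = 49/16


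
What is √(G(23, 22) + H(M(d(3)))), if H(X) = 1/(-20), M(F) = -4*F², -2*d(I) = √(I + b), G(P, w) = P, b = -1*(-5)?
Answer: 3*√255/10 ≈ 4.7906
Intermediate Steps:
b = 5
d(I) = -√(5 + I)/2 (d(I) = -√(I + 5)/2 = -√(5 + I)/2)
H(X) = -1/20
√(G(23, 22) + H(M(d(3)))) = √(23 - 1/20) = √(459/20) = 3*√255/10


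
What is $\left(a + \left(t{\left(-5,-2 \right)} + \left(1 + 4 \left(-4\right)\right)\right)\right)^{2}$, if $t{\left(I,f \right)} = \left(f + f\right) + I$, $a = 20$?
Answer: $16$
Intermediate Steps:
$t{\left(I,f \right)} = I + 2 f$ ($t{\left(I,f \right)} = 2 f + I = I + 2 f$)
$\left(a + \left(t{\left(-5,-2 \right)} + \left(1 + 4 \left(-4\right)\right)\right)\right)^{2} = \left(20 + \left(\left(-5 + 2 \left(-2\right)\right) + \left(1 + 4 \left(-4\right)\right)\right)\right)^{2} = \left(20 + \left(\left(-5 - 4\right) + \left(1 - 16\right)\right)\right)^{2} = \left(20 - 24\right)^{2} = \left(-4\right)^{2} = 16$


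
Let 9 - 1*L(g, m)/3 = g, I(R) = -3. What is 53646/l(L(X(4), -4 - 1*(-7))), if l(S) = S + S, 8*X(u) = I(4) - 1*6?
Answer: 71528/81 ≈ 883.06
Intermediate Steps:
X(u) = -9/8 (X(u) = (-3 - 1*6)/8 = (-3 - 6)/8 = (⅛)*(-9) = -9/8)
L(g, m) = 27 - 3*g
l(S) = 2*S
53646/l(L(X(4), -4 - 1*(-7))) = 53646/((2*(27 - 3*(-9/8)))) = 53646/((2*(27 + 27/8))) = 53646/((2*(243/8))) = 53646/(243/4) = 53646*(4/243) = 71528/81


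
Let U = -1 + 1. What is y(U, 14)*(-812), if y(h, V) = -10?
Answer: 8120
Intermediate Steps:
U = 0
y(U, 14)*(-812) = -10*(-812) = 8120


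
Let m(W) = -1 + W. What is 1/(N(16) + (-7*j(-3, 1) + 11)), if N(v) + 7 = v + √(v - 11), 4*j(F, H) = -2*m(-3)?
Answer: 6/31 - √5/31 ≈ 0.12142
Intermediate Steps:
j(F, H) = 2 (j(F, H) = (-2*(-1 - 3))/4 = (-2*(-4))/4 = (¼)*8 = 2)
N(v) = -7 + v + √(-11 + v) (N(v) = -7 + (v + √(v - 11)) = -7 + (v + √(-11 + v)) = -7 + v + √(-11 + v))
1/(N(16) + (-7*j(-3, 1) + 11)) = 1/((-7 + 16 + √(-11 + 16)) + (-7*2 + 11)) = 1/((-7 + 16 + √5) + (-14 + 11)) = 1/((9 + √5) - 3) = 1/(6 + √5)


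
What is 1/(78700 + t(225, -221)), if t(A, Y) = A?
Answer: 1/78925 ≈ 1.2670e-5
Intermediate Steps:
1/(78700 + t(225, -221)) = 1/(78700 + 225) = 1/78925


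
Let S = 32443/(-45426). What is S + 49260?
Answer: 2237652317/45426 ≈ 49259.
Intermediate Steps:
S = -32443/45426 (S = 32443*(-1/45426) = -32443/45426 ≈ -0.71419)
S + 49260 = -32443/45426 + 49260 = 2237652317/45426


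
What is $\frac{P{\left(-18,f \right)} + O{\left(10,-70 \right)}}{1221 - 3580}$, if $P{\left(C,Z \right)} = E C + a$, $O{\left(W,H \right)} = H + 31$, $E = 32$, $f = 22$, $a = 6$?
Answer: $\frac{87}{337} \approx 0.25816$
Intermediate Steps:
$O{\left(W,H \right)} = 31 + H$
$P{\left(C,Z \right)} = 6 + 32 C$ ($P{\left(C,Z \right)} = 32 C + 6 = 6 + 32 C$)
$\frac{P{\left(-18,f \right)} + O{\left(10,-70 \right)}}{1221 - 3580} = \frac{\left(6 + 32 \left(-18\right)\right) + \left(31 - 70\right)}{1221 - 3580} = \frac{\left(6 - 576\right) - 39}{-2359} = \left(-570 - 39\right) \left(- \frac{1}{2359}\right) = \left(-609\right) \left(- \frac{1}{2359}\right) = \frac{87}{337}$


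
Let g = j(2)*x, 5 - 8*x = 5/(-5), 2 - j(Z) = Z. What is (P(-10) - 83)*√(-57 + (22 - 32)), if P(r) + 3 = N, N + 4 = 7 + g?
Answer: -83*I*√67 ≈ -679.38*I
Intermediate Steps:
j(Z) = 2 - Z
x = ¾ (x = 5/8 - 5/(8*(-5)) = 5/8 - 5*(-1)/(8*5) = 5/8 - ⅛*(-1) = 5/8 + ⅛ = ¾ ≈ 0.75000)
g = 0 (g = (2 - 1*2)*(¾) = (2 - 2)*(¾) = 0*(¾) = 0)
N = 3 (N = -4 + (7 + 0) = -4 + 7 = 3)
P(r) = 0 (P(r) = -3 + 3 = 0)
(P(-10) - 83)*√(-57 + (22 - 32)) = (0 - 83)*√(-57 + (22 - 32)) = -83*√(-57 - 10) = -83*I*√67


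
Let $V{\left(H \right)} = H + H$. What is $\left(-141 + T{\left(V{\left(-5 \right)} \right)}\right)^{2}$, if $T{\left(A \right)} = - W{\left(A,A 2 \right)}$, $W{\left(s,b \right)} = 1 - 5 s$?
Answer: $36864$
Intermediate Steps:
$V{\left(H \right)} = 2 H$
$T{\left(A \right)} = -1 + 5 A$ ($T{\left(A \right)} = - (1 - 5 A) = -1 + 5 A$)
$\left(-141 + T{\left(V{\left(-5 \right)} \right)}\right)^{2} = \left(-141 + \left(-1 + 5 \cdot 2 \left(-5\right)\right)\right)^{2} = \left(-141 + \left(-1 + 5 \left(-10\right)\right)\right)^{2} = \left(-141 - 51\right)^{2} = \left(-192\right)^{2} = 36864$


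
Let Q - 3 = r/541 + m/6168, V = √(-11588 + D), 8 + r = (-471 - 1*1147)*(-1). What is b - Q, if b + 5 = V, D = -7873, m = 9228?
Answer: -3468161/278074 + I*√19461 ≈ -12.472 + 139.5*I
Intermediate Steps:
r = 1610 (r = -8 + (-471 - 1*1147)*(-1) = -8 + (-471 - 1147)*(-1) = -8 - 1618*(-1) = -8 + 1618 = 1610)
V = I*√19461 (V = √(-11588 - 7873) = √(-19461) = I*√19461 ≈ 139.5*I)
b = -5 + I*√19461 ≈ -5.0 + 139.5*I
Q = 2077791/278074 (Q = 3 + (1610/541 + 9228/6168) = 3 + (1610*(1/541) + 9228*(1/6168)) = 3 + (1610/541 + 769/514) = 3 + 1243569/278074 = 2077791/278074 ≈ 7.4721)
b - Q = (-5 + I*√19461) - 1*2077791/278074 = (-5 + I*√19461) - 2077791/278074 = -3468161/278074 + I*√19461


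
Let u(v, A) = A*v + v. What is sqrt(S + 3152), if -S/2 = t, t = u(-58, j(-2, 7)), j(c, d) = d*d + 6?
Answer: 12*sqrt(67) ≈ 98.224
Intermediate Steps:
j(c, d) = 6 + d**2 (j(c, d) = d**2 + 6 = 6 + d**2)
u(v, A) = v + A*v
t = -3248 (t = -58*(1 + (6 + 7**2)) = -58*(1 + (6 + 49)) = -58*(1 + 55) = -58*56 = -3248)
S = 6496 (S = -2*(-3248) = 6496)
sqrt(S + 3152) = sqrt(6496 + 3152) = sqrt(9648) = 12*sqrt(67)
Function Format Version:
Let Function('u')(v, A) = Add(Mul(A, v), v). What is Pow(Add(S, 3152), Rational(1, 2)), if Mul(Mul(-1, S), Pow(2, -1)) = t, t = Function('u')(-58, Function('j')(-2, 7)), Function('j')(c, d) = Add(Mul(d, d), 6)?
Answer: Mul(12, Pow(67, Rational(1, 2))) ≈ 98.224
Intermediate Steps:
Function('j')(c, d) = Add(6, Pow(d, 2)) (Function('j')(c, d) = Add(Pow(d, 2), 6) = Add(6, Pow(d, 2)))
Function('u')(v, A) = Add(v, Mul(A, v))
t = -3248 (t = Mul(-58, Add(1, Add(6, Pow(7, 2)))) = Mul(-58, Add(1, Add(6, 49))) = Mul(-58, Add(1, 55)) = Mul(-58, 56) = -3248)
S = 6496 (S = Mul(-2, -3248) = 6496)
Pow(Add(S, 3152), Rational(1, 2)) = Pow(Add(6496, 3152), Rational(1, 2)) = Pow(9648, Rational(1, 2)) = Mul(12, Pow(67, Rational(1, 2)))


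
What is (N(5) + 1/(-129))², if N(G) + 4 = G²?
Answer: 7333264/16641 ≈ 440.67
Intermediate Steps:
N(G) = -4 + G²
(N(5) + 1/(-129))² = ((-4 + 5²) + 1/(-129))² = ((-4 + 25) - 1/129)² = (21 - 1/129)² = (2708/129)² = 7333264/16641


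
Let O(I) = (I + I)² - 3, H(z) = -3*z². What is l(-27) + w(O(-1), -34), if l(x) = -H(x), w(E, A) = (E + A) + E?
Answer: 2155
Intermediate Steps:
O(I) = -3 + 4*I² (O(I) = (2*I)² - 3 = 4*I² - 3 = -3 + 4*I²)
w(E, A) = A + 2*E (w(E, A) = (A + E) + E = A + 2*E)
l(x) = 3*x² (l(x) = -(-3)*x² = 3*x²)
l(-27) + w(O(-1), -34) = 3*(-27)² + (-34 + 2*(-3 + 4*(-1)²)) = 3*729 + (-34 + 2*(-3 + 4*1)) = 2187 + (-34 + 2*(-3 + 4)) = 2187 + (-34 + 2*1) = 2187 + (-34 + 2) = 2187 - 32 = 2155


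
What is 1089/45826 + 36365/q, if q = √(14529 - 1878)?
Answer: 99/4166 + 36365*√12651/12651 ≈ 323.34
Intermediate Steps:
q = √12651 ≈ 112.48
1089/45826 + 36365/q = 1089/45826 + 36365/(√12651) = 1089*(1/45826) + 36365*(√12651/12651) = 99/4166 + 36365*√12651/12651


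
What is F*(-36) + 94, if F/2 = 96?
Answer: -6818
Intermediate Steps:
F = 192 (F = 2*96 = 192)
F*(-36) + 94 = 192*(-36) + 94 = -6912 + 94 = -6818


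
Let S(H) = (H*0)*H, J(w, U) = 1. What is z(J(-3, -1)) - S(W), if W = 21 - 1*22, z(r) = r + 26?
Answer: 27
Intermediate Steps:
z(r) = 26 + r
W = -1 (W = 21 - 22 = -1)
S(H) = 0 (S(H) = 0*H = 0)
z(J(-3, -1)) - S(W) = (26 + 1) - 1*0 = 27 + 0 = 27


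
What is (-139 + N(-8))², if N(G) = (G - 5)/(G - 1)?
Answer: 1532644/81 ≈ 18922.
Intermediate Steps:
N(G) = (-5 + G)/(-1 + G)
(-139 + N(-8))² = (-139 + (-5 - 8)/(-1 - 8))² = (-139 - 13/(-9))² = (-139 - ⅑*(-13))² = (-139 + 13/9)² = (-1238/9)² = 1532644/81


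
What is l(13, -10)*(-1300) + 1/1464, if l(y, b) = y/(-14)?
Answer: 12370807/10248 ≈ 1207.1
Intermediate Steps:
l(y, b) = -y/14 (l(y, b) = y*(-1/14) = -y/14)
l(13, -10)*(-1300) + 1/1464 = -1/14*13*(-1300) + 1/1464 = -13/14*(-1300) + 1/1464 = 8450/7 + 1/1464 = 12370807/10248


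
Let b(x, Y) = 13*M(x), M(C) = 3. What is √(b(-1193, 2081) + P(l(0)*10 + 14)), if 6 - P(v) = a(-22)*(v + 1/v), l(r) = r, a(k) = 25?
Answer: I*√60130/14 ≈ 17.515*I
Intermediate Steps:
b(x, Y) = 39 (b(x, Y) = 13*3 = 39)
P(v) = 6 - 25*v - 25/v (P(v) = 6 - 25*(v + 1/v) = 6 - (25*v + 25/v) = 6 + (-25*v - 25/v) = 6 - 25*v - 25/v)
√(b(-1193, 2081) + P(l(0)*10 + 14)) = √(39 + (6 - 25*(0*10 + 14) - 25/(0*10 + 14))) = √(39 + (6 - 25*(0 + 14) - 25/(0 + 14))) = √(39 + (6 - 25*14 - 25/14)) = √(39 + (6 - 350 - 25*1/14)) = √(39 + (6 - 350 - 25/14)) = √(39 - 4841/14) = √(-4295/14) = I*√60130/14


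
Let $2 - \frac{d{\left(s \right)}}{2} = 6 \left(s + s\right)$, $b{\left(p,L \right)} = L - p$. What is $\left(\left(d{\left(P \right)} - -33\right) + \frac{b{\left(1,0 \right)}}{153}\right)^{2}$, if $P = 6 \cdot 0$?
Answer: $\frac{32035600}{23409} \approx 1368.5$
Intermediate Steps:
$P = 0$
$d{\left(s \right)} = 4 - 24 s$ ($d{\left(s \right)} = 4 - 2 \cdot 6 \left(s + s\right) = 4 - 2 \cdot 6 \cdot 2 s = 4 - 2 \cdot 12 s = 4 - 24 s$)
$\left(\left(d{\left(P \right)} - -33\right) + \frac{b{\left(1,0 \right)}}{153}\right)^{2} = \left(\left(\left(4 - 0\right) - -33\right) + \frac{0 - 1}{153}\right)^{2} = \left(\left(\left(4 + 0\right) + 33\right) + \left(0 - 1\right) \frac{1}{153}\right)^{2} = \left(\left(4 + 33\right) - \frac{1}{153}\right)^{2} = \left(37 - \frac{1}{153}\right)^{2} = \left(\frac{5660}{153}\right)^{2} = \frac{32035600}{23409}$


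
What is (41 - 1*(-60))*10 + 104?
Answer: 1114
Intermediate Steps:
(41 - 1*(-60))*10 + 104 = (41 + 60)*10 + 104 = 101*10 + 104 = 1010 + 104 = 1114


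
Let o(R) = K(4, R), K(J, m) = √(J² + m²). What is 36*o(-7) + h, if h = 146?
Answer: 146 + 36*√65 ≈ 436.24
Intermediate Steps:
o(R) = √(16 + R²) (o(R) = √(4² + R²) = √(16 + R²))
36*o(-7) + h = 36*√(16 + (-7)²) + 146 = 36*√(16 + 49) + 146 = 36*√65 + 146 = 146 + 36*√65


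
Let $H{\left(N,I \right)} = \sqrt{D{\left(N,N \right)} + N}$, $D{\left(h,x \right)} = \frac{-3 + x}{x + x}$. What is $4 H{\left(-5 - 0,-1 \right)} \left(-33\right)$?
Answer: $- \frac{132 i \sqrt{105}}{5} \approx - 270.52 i$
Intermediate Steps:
$D{\left(h,x \right)} = \frac{-3 + x}{2 x}$
$H{\left(N,I \right)} = \sqrt{N + \frac{-3 + N}{2 N}}$ ($H{\left(N,I \right)} = \sqrt{\frac{-3 + N}{2 N} + N} = \sqrt{N + \frac{-3 + N}{2 N}}$)
$4 H{\left(-5 - 0,-1 \right)} \left(-33\right) = 4 \frac{\sqrt{2 - \frac{6}{-5 - 0} + 4 \left(-5 - 0\right)}}{2} \left(-33\right) = 4 \frac{\sqrt{2 - \frac{6}{-5 + 0} + 4 \left(-5 + 0\right)}}{2} \left(-33\right) = 4 \frac{\sqrt{2 - \frac{6}{-5} + 4 \left(-5\right)}}{2} \left(-33\right) = 4 \frac{\sqrt{2 - - \frac{6}{5} - 20}}{2} \left(-33\right) = 4 \frac{\sqrt{2 + \frac{6}{5} - 20}}{2} \left(-33\right) = 4 \frac{\sqrt{- \frac{84}{5}}}{2} \left(-33\right) = 4 \frac{\frac{2}{5} i \sqrt{105}}{2} \left(-33\right) = 4 \frac{i \sqrt{105}}{5} \left(-33\right) = \frac{4 i \sqrt{105}}{5} \left(-33\right) = - \frac{132 i \sqrt{105}}{5}$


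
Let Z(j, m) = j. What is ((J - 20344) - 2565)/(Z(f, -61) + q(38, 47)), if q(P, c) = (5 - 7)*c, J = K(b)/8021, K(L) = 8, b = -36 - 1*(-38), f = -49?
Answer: 183753081/1147003 ≈ 160.20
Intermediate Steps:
b = 2 (b = -36 + 38 = 2)
J = 8/8021 ≈ 0.00099738
q(P, c) = -2*c
((J - 20344) - 2565)/(Z(f, -61) + q(38, 47)) = ((8/8021 - 20344) - 2565)/(-49 - 2*47) = (-163179216/8021 - 2565)/(-49 - 94) = -183753081/8021/(-143) = -183753081/8021*(-1/143) = 183753081/1147003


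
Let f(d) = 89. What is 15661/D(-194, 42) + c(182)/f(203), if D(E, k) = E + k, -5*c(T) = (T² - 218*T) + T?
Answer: -1200181/13528 ≈ -88.718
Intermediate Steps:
c(T) = -T²/5 + 217*T/5 (c(T) = -((T² - 218*T) + T)/5 = -(T² - 217*T)/5 = -T²/5 + 217*T/5)
15661/D(-194, 42) + c(182)/f(203) = 15661/(-194 + 42) + ((⅕)*182*(217 - 1*182))/89 = 15661/(-152) + ((⅕)*182*(217 - 182))*(1/89) = 15661*(-1/152) + ((⅕)*182*35)*(1/89) = -15661/152 + 1274*(1/89) = -15661/152 + 1274/89 = -1200181/13528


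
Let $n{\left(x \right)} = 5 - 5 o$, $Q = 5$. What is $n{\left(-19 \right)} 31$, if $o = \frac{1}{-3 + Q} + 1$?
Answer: $- \frac{155}{2} \approx -77.5$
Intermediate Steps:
$o = \frac{3}{2}$ ($o = \frac{1}{-3 + 5} + 1 = \frac{1}{2} + 1 = \frac{3}{2} \approx 1.5$)
$n{\left(x \right)} = - \frac{5}{2}$ ($n{\left(x \right)} = 5 - \frac{15}{2} = - \frac{5}{2}$)
$n{\left(-19 \right)} 31 = \left(- \frac{5}{2}\right) 31 = - \frac{155}{2}$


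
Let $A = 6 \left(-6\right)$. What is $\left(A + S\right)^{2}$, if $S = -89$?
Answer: $15625$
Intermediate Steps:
$A = -36$
$\left(A + S\right)^{2} = \left(-36 - 89\right)^{2} = \left(-125\right)^{2} = 15625$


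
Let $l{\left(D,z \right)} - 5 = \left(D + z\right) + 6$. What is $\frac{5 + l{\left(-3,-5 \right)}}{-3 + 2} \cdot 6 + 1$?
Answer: $-47$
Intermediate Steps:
$l{\left(D,z \right)} = 11 + D + z$ ($l{\left(D,z \right)} = 5 + \left(\left(D + z\right) + 6\right) = 5 + \left(6 + D + z\right) = 11 + D + z$)
$\frac{5 + l{\left(-3,-5 \right)}}{-3 + 2} \cdot 6 + 1 = \frac{5 - -3}{-3 + 2} \cdot 6 + 1 = \frac{5 + 3}{-1} \cdot 6 + 1 = 8 \left(-1\right) 6 + 1 = \left(-8\right) 6 + 1 = -48 + 1 = -47$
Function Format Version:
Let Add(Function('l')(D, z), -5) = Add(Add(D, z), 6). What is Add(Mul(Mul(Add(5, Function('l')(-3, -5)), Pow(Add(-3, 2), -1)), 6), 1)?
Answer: -47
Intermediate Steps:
Function('l')(D, z) = Add(11, D, z) (Function('l')(D, z) = Add(5, Add(Add(D, z), 6)) = Add(5, Add(6, D, z)) = Add(11, D, z))
Add(Mul(Mul(Add(5, Function('l')(-3, -5)), Pow(Add(-3, 2), -1)), 6), 1) = Add(Mul(Mul(Add(5, Add(11, -3, -5)), Pow(Add(-3, 2), -1)), 6), 1) = Add(Mul(Mul(Add(5, 3), Pow(-1, -1)), 6), 1) = Add(Mul(Mul(8, -1), 6), 1) = Add(Mul(-8, 6), 1) = Add(-48, 1) = -47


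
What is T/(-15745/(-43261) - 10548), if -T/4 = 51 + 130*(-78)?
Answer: -91886364/24015857 ≈ -3.8261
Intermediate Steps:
T = 40356 (T = -4*(51 + 130*(-78)) = -4*(51 - 10140) = -4*(-10089) = 40356)
T/(-15745/(-43261) - 10548) = 40356/(-15745/(-43261) - 10548) = 40356/(-15745*(-1/43261) - 10548) = 40356/(15745/43261 - 10548) = 40356/(-456301283/43261) = 40356*(-43261/456301283) = -91886364/24015857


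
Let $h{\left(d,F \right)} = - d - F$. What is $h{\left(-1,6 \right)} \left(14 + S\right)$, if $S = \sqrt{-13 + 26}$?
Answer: $-70 - 5 \sqrt{13} \approx -88.028$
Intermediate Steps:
$h{\left(d,F \right)} = - F - d$
$S = \sqrt{13} \approx 3.6056$
$h{\left(-1,6 \right)} \left(14 + S\right) = \left(\left(-1\right) 6 - -1\right) \left(14 + \sqrt{13}\right) = \left(-6 + 1\right) \left(14 + \sqrt{13}\right) = - 5 \left(14 + \sqrt{13}\right) = -70 - 5 \sqrt{13}$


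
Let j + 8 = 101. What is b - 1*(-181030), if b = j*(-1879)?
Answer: 6283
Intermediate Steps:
j = 93 (j = -8 + 101 = 93)
b = -174747 (b = 93*(-1879) = -174747)
b - 1*(-181030) = -174747 - 1*(-181030) = -174747 + 181030 = 6283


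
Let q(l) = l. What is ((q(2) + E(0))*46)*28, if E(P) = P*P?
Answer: 2576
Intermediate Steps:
E(P) = P²
((q(2) + E(0))*46)*28 = ((2 + 0²)*46)*28 = ((2 + 0)*46)*28 = (2*46)*28 = 92*28 = 2576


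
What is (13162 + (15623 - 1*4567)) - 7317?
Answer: 16901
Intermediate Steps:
(13162 + (15623 - 1*4567)) - 7317 = (13162 + (15623 - 4567)) - 7317 = (13162 + 11056) - 7317 = 24218 - 7317 = 16901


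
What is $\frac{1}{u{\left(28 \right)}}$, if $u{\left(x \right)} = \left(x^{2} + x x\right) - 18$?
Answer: $\frac{1}{1550} \approx 0.00064516$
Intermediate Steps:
$u{\left(x \right)} = -18 + 2 x^{2}$ ($u{\left(x \right)} = \left(x^{2} + x^{2}\right) - 18 = 2 x^{2} - 18 = -18 + 2 x^{2}$)
$\frac{1}{u{\left(28 \right)}} = \frac{1}{-18 + 2 \cdot 28^{2}} = \frac{1}{-18 + 2 \cdot 784} = \frac{1}{-18 + 1568} = \frac{1}{1550}$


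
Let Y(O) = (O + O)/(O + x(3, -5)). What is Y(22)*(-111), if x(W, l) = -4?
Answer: -814/3 ≈ -271.33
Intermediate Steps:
Y(O) = 2*O/(-4 + O) (Y(O) = (O + O)/(O - 4) = (2*O)/(-4 + O) = 2*O/(-4 + O))
Y(22)*(-111) = (2*22/(-4 + 22))*(-111) = (2*22/18)*(-111) = (2*22*(1/18))*(-111) = (22/9)*(-111) = -814/3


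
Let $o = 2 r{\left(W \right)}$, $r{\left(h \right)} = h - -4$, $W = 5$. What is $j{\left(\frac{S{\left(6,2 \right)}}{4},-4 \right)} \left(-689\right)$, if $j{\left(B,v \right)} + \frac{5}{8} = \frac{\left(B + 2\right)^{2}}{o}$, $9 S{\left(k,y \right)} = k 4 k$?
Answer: $- \frac{7579}{8} \approx -947.38$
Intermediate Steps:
$r{\left(h \right)} = 4 + h$ ($r{\left(h \right)} = h + 4 = 4 + h$)
$S{\left(k,y \right)} = \frac{4 k^{2}}{9}$ ($S{\left(k,y \right)} = \frac{k 4 k}{9} = \frac{4 k k}{9} = \frac{4 k^{2}}{9}$)
$o = 18$ ($o = 2 \left(4 + 5\right) = 2 \cdot 9 = 18$)
$j{\left(B,v \right)} = - \frac{5}{8} + \frac{\left(2 + B\right)^{2}}{18}$ ($j{\left(B,v \right)} = - \frac{5}{8} + \frac{\left(B + 2\right)^{2}}{18} = - \frac{5}{8} + \left(2 + B\right)^{2} \cdot \frac{1}{18} = - \frac{5}{8} + \frac{\left(2 + B\right)^{2}}{18}$)
$j{\left(\frac{S{\left(6,2 \right)}}{4},-4 \right)} \left(-689\right) = \left(- \frac{5}{8} + \frac{\left(2 + \frac{\frac{4}{9} \cdot 6^{2}}{4}\right)^{2}}{18}\right) \left(-689\right) = \left(- \frac{5}{8} + \frac{\left(2 + \frac{4}{9} \cdot 36 \cdot \frac{1}{4}\right)^{2}}{18}\right) \left(-689\right) = \left(- \frac{5}{8} + \frac{\left(2 + 16 \cdot \frac{1}{4}\right)^{2}}{18}\right) \left(-689\right) = \left(- \frac{5}{8} + \frac{\left(2 + 4\right)^{2}}{18}\right) \left(-689\right) = \left(- \frac{5}{8} + \frac{6^{2}}{18}\right) \left(-689\right) = \left(- \frac{5}{8} + \frac{1}{18} \cdot 36\right) \left(-689\right) = \left(- \frac{5}{8} + 2\right) \left(-689\right) = \frac{11}{8} \left(-689\right) = - \frac{7579}{8}$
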